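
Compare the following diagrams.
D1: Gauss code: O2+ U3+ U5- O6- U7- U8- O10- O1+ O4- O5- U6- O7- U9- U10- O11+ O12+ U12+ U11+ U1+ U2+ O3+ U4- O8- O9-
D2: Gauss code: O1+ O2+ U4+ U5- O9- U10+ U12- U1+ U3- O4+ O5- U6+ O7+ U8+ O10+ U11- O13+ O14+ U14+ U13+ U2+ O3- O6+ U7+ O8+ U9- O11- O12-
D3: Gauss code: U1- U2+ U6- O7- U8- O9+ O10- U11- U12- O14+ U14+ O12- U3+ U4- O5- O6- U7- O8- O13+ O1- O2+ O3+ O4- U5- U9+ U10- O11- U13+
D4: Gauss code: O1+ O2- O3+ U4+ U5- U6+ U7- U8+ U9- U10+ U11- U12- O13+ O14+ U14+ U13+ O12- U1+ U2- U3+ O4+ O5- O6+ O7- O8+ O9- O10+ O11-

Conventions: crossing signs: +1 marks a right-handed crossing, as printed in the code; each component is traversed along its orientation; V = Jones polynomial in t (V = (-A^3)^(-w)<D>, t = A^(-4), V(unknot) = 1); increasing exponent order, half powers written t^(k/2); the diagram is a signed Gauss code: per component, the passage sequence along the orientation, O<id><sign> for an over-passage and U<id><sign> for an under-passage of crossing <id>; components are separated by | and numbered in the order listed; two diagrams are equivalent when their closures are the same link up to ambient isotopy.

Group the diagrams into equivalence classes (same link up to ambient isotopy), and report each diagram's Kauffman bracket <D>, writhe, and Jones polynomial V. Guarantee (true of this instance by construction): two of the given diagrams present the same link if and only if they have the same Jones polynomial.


equivalence classes: {D1, D3} | {D2} | {D4}
D1 (bracket A^-2 - A^2 + 2A^6 - A^10 + A^14 - A^18; 12 crossings at w = -2): V = -t^-6 + t^-5 - t^-4 + 2t^-3 - t^-2 + t^-1
V(D2) = t + t^3 - t^4  (w +4, c 14, <D> = -A^-4 + 1 + A^8)
V(D3) = -t^-6 + t^-5 - t^-4 + 2t^-3 - t^-2 + t^-1  [14 crossings, <D> = A^-8 - A^-4 + 2 - A^4 + A^8 - A^12, w = -4]
V(D4) = 1  (w +2, c 14, <D> = A^6)
key observation: 3 classes among 4 diagrams; unequal V(t) rules out equality


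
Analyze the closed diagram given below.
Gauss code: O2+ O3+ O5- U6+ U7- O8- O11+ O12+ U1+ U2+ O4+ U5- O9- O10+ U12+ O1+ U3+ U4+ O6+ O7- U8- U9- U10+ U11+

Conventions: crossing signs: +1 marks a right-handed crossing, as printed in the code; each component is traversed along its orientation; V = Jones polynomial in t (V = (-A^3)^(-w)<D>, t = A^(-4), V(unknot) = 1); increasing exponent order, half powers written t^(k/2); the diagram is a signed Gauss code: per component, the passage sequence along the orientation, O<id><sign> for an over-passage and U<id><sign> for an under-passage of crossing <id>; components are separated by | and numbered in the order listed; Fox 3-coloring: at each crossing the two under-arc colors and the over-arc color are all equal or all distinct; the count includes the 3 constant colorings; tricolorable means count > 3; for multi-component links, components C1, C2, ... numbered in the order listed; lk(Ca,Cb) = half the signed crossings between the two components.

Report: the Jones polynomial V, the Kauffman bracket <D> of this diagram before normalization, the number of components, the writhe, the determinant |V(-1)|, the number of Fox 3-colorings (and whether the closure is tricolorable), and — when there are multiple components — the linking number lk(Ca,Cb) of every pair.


V = t + t^3 - t^4
<D> = -A^-4 + 1 + A^8 (w = +4)
1 component over 12 crossings, w = +4
9 Fox colorings among 3^12, |V(-1)| = 3: tricolorable
why: |V(-1)| = 3: so tricolorable, since 3 divides 3


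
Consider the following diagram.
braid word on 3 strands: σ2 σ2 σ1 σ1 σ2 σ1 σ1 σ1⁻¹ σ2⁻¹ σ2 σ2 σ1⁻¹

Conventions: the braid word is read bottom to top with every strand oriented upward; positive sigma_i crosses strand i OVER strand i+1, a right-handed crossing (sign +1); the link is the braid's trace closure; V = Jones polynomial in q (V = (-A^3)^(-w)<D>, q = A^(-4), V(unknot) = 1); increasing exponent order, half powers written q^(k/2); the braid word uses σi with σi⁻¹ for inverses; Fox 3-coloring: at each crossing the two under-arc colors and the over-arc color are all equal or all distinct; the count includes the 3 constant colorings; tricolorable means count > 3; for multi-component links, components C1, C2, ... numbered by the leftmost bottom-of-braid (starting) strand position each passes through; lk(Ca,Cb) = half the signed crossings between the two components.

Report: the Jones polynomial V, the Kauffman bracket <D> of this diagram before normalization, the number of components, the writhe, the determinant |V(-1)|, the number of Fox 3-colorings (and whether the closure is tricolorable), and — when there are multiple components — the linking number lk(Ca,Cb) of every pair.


Jones polynomial: V(q) = q^2 + 2q^4 - 2q^5 + q^6 - 2q^7 + q^8
<D> = A^-14 - 2A^-10 + A^-6 - 2A^-2 + 2A^2 + A^10; writhe +6
components 1, writhe +6 (12 crossings)
3-colorings: 27 of 3^12, det 9 — tricolorable
note: inverse pairs cancel, leaving σ2 σ2 σ1 σ1 σ2 σ1 σ2 σ1⁻¹


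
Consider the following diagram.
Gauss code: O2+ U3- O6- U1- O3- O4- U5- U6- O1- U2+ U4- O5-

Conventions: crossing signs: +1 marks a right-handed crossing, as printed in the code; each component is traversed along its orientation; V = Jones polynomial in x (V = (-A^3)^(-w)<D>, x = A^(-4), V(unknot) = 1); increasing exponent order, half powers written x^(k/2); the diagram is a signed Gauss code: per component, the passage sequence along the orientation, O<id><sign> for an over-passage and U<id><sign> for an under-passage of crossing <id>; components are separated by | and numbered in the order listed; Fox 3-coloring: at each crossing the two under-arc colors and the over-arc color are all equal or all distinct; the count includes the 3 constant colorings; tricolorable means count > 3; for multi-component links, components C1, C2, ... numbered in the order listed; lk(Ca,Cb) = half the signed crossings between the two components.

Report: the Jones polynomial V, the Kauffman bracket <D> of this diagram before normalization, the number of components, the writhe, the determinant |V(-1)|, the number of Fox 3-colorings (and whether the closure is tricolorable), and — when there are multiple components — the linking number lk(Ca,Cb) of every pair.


Jones polynomial: V(x) = -x^-6 + x^-5 - x^-4 + 2x^-3 - x^-2 + x^-1
<D> = A^-8 - A^-4 + 2 - A^4 + A^8 - A^12; writhe -4
components 1, writhe -4 (6 crossings)
3-colorings: 3 of 3^6, det 7 — not tricolorable
note: w = -4 (over 6 crossings) is diagram-only; (-A^3)^(4) removes it from V


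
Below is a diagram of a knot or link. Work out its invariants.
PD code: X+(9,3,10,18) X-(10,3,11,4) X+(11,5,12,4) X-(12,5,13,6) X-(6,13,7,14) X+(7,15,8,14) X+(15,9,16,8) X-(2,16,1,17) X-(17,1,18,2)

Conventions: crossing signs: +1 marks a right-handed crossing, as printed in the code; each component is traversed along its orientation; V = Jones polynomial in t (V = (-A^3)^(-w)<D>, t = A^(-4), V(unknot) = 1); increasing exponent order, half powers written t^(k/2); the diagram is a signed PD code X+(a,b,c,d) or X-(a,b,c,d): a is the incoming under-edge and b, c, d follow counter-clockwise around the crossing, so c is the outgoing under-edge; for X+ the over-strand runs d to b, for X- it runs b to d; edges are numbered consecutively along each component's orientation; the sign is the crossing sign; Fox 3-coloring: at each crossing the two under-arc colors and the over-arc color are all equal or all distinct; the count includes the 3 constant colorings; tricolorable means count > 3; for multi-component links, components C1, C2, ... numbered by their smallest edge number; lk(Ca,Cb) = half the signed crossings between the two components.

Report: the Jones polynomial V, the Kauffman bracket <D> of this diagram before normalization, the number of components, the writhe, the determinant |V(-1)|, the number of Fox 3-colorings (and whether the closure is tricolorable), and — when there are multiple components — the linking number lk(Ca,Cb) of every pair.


Jones polynomial: V(t) = -t^(-5/2) - t^(-1/2)
<D> = A^-1 + A^7; writhe -1
components 2, writhe -1 (9 crossings)
linking number lk(C1,C2) = -1
3-colorings: 3 of 3^9, det 2 — not tricolorable
note: |V(-1)| = 2: so not tricolorable, since 3 does not divide 2


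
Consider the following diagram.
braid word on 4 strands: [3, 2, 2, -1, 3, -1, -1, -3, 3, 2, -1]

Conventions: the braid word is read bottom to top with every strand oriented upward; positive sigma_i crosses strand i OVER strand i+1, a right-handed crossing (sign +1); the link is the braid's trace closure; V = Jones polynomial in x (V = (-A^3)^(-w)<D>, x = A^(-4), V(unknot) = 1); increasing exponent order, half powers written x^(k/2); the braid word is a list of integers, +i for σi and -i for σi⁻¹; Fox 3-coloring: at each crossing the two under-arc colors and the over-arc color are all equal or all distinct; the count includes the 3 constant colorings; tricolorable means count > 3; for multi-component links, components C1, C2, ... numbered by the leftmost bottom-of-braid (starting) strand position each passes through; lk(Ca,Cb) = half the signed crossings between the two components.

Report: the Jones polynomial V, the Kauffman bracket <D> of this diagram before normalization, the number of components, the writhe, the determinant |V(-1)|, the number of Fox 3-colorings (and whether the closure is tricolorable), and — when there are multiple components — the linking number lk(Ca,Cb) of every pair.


Jones polynomial: V(x) = x^-4 - 2x^-3 + 4x^-2 - 4x^-1 + 6 - 4x + 4x^2 - 2x^3 + x^4
<D> = -A^-13 + 2A^-9 - 4A^-5 + 4A^-1 - 6A^3 + 4A^7 - 4A^11 + 2A^15 - A^19; writhe +1
components 3, writhe +1 (11 crossings)
linking number lk(C1,C2) = -2
lk(C1,C3): +1
lk(C2,C3) = +1
3-colorings: 3 of 3^11, det 28 — not tricolorable
note: V is palindromic (span 8, det 28): x -> 1/x fixes it; necessary, not sufficient, for amphichirality


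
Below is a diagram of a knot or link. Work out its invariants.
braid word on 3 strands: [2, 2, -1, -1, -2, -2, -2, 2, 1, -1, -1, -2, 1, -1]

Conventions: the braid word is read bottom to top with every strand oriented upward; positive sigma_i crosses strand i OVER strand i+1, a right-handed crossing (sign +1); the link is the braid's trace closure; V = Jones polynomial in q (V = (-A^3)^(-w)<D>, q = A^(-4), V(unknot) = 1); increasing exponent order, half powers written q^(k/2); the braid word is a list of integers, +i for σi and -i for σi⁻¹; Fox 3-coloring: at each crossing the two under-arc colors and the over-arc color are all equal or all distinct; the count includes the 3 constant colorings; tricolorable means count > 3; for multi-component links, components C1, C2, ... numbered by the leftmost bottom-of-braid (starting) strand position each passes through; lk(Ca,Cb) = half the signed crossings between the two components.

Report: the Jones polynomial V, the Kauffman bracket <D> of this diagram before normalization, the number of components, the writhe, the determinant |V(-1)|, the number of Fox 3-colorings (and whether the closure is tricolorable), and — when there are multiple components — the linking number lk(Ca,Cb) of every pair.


V(q) = -q^-6 + q^-5 - q^-4 + 2q^-3 - q^-2 + q^-1
bracket: A^-8 - A^-4 + 2 - A^4 + A^8 - A^12, w = -4
1 component, writhe -4, over 14 crossings
det 7, colorings 3 of 3^14 — not tricolorable
observation: the span of V is 5, forcing >= 5 crossings in any diagram


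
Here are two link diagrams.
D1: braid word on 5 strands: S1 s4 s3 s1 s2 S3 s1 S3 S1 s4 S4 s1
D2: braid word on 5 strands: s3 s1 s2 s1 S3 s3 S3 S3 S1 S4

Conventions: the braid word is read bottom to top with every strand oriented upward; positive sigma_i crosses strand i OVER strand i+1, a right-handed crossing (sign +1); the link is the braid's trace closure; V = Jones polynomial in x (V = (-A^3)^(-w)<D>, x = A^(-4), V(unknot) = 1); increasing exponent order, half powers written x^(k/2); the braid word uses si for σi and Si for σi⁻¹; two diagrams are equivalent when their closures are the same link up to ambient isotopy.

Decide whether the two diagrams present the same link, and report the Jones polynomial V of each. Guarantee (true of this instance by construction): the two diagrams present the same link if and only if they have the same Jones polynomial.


equivalent: yes
V(D1) = 1  (w +2, c 12, <D> = A^6)
V(D2) = 1  [10 crossings, <D> = 1, w = 0]
key observation: D2 (10 crossings) and D1 (12) are Markov-related braid presentations


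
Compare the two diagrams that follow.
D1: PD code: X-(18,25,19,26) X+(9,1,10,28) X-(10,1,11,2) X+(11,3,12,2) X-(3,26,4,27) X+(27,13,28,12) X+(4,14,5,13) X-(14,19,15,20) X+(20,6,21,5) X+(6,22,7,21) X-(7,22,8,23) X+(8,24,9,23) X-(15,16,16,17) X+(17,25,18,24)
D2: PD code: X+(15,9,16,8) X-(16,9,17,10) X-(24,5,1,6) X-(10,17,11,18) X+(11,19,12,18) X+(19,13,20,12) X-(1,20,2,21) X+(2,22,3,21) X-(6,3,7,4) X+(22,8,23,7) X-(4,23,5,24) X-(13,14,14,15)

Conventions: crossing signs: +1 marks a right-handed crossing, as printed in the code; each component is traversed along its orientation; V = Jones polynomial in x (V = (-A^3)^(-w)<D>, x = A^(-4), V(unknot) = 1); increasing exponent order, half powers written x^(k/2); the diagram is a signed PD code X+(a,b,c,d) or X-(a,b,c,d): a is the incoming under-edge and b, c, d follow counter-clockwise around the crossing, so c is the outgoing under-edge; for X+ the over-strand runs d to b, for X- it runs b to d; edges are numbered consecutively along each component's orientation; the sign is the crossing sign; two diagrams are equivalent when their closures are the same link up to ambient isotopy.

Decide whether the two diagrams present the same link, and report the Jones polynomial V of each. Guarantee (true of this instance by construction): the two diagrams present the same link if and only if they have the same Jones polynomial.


equivalent: no
D1 (bracket -A^-18 + A^-14 - A^-10 + 2A^-6 - A^-2 + A^2; 14 crossings at w = +2): V = x - x^2 + 2x^3 - x^4 + x^5 - x^6
V(D2) = -x^-4 + x^-3 + x^-1  [12 crossings, <D> = A^-2 + A^6 - A^10, w = -2]
observation: V(x) takes 2 values over 2 diagrams, fixing the grouping


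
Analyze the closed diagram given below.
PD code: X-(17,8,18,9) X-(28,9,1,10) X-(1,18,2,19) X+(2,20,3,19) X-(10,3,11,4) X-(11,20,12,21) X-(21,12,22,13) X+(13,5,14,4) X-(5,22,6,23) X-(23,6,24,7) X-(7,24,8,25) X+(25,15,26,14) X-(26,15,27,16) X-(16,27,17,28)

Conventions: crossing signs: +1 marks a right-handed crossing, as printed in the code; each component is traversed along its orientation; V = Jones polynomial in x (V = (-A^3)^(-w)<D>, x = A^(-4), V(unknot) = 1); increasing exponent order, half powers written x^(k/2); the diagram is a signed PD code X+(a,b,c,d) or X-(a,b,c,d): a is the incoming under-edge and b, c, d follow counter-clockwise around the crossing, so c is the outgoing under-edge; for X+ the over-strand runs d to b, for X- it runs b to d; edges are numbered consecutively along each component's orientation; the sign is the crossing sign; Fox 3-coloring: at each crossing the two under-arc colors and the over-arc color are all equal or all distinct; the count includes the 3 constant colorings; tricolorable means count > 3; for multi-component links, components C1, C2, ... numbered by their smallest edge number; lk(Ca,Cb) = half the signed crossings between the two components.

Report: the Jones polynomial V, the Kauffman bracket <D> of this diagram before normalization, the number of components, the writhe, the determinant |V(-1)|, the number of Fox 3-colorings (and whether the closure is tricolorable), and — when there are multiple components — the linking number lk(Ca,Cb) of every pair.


V = x^-11 - 2x^-10 + 2x^-9 - 3x^-8 + 2x^-7 - 2x^-6 + 2x^-5 + x^-3
<D> = A^-12 + 2A^-4 - 2 + 2A^4 - 3A^8 + 2A^12 - 2A^16 + A^20 (w = -8)
1 component over 14 crossings, w = -8
9 Fox colorings among 3^14, |V(-1)| = 15: tricolorable
why: |V(-1)| = 15: so tricolorable, since 3 divides 15


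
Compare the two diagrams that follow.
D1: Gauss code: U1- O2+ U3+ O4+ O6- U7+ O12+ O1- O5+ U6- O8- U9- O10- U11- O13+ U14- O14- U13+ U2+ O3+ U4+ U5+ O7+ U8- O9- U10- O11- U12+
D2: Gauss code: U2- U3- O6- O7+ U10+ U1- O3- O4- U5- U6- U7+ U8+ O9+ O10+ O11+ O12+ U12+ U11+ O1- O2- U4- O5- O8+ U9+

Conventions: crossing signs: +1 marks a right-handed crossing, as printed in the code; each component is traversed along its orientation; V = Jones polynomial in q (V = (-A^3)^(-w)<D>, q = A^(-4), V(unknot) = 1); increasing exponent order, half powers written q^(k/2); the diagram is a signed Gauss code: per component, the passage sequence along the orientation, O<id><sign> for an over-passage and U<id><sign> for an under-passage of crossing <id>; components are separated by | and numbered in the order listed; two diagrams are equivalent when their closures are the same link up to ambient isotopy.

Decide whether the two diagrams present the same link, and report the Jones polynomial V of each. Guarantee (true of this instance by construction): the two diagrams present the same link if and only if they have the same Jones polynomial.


equivalent: no
D1 (bracket A^-8 - A^-4 + 1 - A^4 + A^8; 14 crossings at w = 0): V = q^-2 - q^-1 + 1 - q + q^2
D2 (bracket 1; 12 crossings at w = 0): V = 1
key observation: 2 classes among 2 diagrams; unequal V(q) rules out equality


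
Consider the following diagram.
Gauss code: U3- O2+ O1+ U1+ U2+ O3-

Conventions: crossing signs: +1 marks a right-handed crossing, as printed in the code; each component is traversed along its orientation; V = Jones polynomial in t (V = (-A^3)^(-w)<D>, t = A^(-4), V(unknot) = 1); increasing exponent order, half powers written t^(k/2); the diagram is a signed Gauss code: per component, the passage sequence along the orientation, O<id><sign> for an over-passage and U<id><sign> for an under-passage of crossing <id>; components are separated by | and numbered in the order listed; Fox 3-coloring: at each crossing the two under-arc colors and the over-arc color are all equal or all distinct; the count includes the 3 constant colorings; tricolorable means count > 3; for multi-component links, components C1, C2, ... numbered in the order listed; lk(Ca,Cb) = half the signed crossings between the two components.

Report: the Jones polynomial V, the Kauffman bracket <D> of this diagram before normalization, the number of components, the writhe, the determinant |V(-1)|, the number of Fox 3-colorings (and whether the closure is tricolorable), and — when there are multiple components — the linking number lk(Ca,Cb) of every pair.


V = 1
<D> = -A^3 (w = +1)
1 component over 3 crossings, w = +1
3 Fox colorings among 3^3, |V(-1)| = 1: not tricolorable
why: det 1 = |V(-1)|; not divisible by 3, so not tricolorable


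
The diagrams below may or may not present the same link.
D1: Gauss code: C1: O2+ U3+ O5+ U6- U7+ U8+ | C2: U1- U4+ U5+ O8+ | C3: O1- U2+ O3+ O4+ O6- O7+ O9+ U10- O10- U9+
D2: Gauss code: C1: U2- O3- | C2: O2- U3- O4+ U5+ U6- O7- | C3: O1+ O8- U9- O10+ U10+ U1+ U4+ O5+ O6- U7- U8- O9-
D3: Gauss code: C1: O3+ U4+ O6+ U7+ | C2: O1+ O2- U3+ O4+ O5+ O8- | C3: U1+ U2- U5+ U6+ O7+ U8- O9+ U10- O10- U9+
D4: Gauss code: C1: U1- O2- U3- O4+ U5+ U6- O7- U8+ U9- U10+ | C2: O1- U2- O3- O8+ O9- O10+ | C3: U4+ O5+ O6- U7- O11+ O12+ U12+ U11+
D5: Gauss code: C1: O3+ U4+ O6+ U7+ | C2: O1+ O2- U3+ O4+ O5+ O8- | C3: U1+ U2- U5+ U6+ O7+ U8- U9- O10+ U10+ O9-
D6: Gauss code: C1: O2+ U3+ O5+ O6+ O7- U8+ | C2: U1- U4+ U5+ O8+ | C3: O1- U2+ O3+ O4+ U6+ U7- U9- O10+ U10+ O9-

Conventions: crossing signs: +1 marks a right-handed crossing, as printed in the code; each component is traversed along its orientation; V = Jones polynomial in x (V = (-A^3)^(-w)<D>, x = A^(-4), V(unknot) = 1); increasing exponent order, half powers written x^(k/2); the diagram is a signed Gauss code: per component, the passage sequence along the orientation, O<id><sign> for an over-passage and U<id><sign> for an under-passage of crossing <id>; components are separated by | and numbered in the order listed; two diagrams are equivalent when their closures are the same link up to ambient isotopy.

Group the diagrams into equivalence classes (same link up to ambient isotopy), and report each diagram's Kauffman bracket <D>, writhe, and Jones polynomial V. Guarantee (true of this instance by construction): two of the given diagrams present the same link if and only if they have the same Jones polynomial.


grouping into links: {D1, D3, D5, D6} | {D2, D4}
V(D1) = x + 2x^3 + x^5  (w +4, c 10, <D> = A^-8 + 2 + A^8)
V(D2) = x^-3 + x^-2 + x^-1 + 1  [10 crossings, <D> = A^-6 + A^-2 + A^2 + A^6, w = -2]
V(D3) = x + 2x^3 + x^5  [10 crossings, <D> = A^-8 + 2 + A^8, w = +4]
D4 (bracket 1 + A^4 + A^8 + A^12; 12 crossings at w = 0): V = x^-3 + x^-2 + x^-1 + 1
V(D5) = x + 2x^3 + x^5  (w +4, c 10, <D> = A^-8 + 2 + A^8)
V(D6) = x + 2x^3 + x^5  [10 crossings, <D> = A^-8 + 2 + A^8, w = +4]
why: 2 classes among 6 diagrams; unequal V(x) rules out equality


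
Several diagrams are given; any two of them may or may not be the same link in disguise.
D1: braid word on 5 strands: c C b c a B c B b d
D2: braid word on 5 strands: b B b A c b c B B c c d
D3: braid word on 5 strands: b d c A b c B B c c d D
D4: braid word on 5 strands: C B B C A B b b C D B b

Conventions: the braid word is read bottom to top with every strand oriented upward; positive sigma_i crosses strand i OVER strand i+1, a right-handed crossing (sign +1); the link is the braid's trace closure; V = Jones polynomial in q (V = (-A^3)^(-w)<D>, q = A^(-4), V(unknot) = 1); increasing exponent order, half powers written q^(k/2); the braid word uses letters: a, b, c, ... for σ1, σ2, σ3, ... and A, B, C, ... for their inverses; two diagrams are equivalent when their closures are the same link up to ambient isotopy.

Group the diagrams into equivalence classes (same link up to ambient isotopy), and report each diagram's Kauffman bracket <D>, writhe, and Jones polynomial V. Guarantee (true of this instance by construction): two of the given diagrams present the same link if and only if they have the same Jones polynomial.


grouping into links: {D1} | {D2, D3} | {D4}
V(D1) = 1  (w +4, c 10, <D> = A^12)
V(D2) = q - q^2 + 2q^3 - q^4 + q^5 - q^6  (w +4, c 12, <D> = -A^-12 + A^-8 - A^-4 + 2 - A^4 + A^8)
V(D3) = q - q^2 + 2q^3 - q^4 + q^5 - q^6  (w +4, c 12, <D> = -A^-12 + A^-8 - A^-4 + 2 - A^4 + A^8)
V(D4) = -q^-6 + q^-5 - q^-4 + 2q^-3 - q^-2 + q^-1  (w -6, c 12, <D> = A^-14 - A^-10 + 2A^-6 - A^-2 + A^2 - A^6)
why: 3 values of V(q) split the 4 diagrams


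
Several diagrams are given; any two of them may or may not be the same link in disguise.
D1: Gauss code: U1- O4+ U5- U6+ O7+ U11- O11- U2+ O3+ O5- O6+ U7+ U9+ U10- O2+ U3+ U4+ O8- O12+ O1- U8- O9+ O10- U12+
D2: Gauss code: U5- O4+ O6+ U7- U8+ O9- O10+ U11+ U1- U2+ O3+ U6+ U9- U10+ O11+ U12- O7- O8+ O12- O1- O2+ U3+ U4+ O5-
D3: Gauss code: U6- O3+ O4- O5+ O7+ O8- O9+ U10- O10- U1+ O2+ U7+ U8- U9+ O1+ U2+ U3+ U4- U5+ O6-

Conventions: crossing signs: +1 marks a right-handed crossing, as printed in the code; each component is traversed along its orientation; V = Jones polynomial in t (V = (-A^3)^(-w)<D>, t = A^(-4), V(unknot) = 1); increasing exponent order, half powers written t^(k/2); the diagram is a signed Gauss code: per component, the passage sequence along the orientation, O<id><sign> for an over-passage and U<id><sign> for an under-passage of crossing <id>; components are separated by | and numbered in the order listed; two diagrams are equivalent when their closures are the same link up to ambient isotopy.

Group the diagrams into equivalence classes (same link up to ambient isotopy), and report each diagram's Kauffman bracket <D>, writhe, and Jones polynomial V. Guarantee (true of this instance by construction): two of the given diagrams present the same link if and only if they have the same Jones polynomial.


equivalence classes: {D1, D2, D3}
D1 (bracket -A^-10 + A^-6 + A^2; 12 crossings at w = +2): V = t + t^3 - t^4
D2 (bracket -A^-10 + A^-6 + A^2; 12 crossings at w = +2): V = t + t^3 - t^4
D3 (bracket -A^-10 + A^-6 + A^2; 10 crossings at w = +2): V = t + t^3 - t^4
key observation: all 3 diagrams share one V(t), hence one class


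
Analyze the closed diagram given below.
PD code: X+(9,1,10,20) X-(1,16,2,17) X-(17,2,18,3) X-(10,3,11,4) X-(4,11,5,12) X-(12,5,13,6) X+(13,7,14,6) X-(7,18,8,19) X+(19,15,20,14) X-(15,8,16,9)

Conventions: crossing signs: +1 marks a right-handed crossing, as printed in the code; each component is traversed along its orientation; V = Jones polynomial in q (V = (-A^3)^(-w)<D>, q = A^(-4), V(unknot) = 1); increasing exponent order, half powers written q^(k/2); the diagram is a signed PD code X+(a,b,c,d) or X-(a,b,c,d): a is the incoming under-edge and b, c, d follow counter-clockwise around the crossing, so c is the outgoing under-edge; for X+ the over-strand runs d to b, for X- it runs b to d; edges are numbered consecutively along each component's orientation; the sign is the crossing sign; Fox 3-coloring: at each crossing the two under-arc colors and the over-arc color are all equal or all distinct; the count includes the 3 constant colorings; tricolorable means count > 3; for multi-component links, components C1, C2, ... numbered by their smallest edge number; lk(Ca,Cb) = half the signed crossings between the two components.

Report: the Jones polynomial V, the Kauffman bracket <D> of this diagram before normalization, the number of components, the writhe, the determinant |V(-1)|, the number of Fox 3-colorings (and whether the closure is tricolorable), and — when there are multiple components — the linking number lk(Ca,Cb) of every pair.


V(q) = q^-7 - 2q^-6 + 2q^-5 - 3q^-4 + 3q^-3 - 2q^-2 + 2q^-1
bracket: 2A^-8 - 2A^-4 + 3 - 3A^4 + 2A^8 - 2A^12 + A^16, w = -4
1 component, writhe -4, over 10 crossings
det 15, colorings 9 of 3^10 — tricolorable
observation: w = -4 shifts under R1 moves; the (-A^3)^(4) factor cancels that in V


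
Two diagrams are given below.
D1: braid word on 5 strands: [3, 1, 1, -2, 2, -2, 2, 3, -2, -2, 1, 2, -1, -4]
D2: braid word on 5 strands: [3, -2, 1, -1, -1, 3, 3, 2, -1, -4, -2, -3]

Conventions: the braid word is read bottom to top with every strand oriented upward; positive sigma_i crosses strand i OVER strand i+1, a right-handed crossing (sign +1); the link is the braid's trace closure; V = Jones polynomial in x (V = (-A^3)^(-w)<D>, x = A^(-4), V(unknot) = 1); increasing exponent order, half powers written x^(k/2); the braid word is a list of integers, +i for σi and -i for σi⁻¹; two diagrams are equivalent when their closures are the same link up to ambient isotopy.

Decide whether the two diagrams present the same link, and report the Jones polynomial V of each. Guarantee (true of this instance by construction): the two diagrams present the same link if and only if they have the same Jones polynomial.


equivalent: no
V(D1) = 1 + x + x^2 + x^3  (w +2, c 14, <D> = A^-6 + A^-2 + A^2 + A^6)
V(D2) = x^-4 + 2x^-2 - x^-1 + 2 - x + x^2  [12 crossings, <D> = A^-14 - A^-10 + 2A^-6 - A^-2 + 2A^2 + A^10, w = -2]
key observation: 2 classes among 2 diagrams; unequal V(x) rules out equality


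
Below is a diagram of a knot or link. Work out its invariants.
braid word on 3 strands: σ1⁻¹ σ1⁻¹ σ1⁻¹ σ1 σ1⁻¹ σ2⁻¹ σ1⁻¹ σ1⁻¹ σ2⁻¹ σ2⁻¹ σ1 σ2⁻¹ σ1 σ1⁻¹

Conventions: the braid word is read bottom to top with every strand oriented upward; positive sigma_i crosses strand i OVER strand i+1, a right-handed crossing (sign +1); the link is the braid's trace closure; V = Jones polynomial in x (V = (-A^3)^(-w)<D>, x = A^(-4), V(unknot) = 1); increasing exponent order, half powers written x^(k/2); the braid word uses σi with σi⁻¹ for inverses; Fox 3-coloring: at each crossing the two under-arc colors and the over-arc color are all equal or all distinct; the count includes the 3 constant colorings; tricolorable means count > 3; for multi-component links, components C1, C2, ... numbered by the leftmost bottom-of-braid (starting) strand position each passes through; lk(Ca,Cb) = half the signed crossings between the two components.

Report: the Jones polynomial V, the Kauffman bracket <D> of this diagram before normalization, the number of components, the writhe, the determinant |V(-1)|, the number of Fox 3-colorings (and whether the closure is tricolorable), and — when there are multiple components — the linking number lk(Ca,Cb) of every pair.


V(x) = -x^-8 + x^-5 + x^-3
bracket: A^-12 + A^-4 - A^8, w = -8
1 component, writhe -8, over 14 crossings
det 3, colorings 9 of 3^14 — tricolorable
observation: the span of V is 5, forcing >= 5 crossings in any diagram


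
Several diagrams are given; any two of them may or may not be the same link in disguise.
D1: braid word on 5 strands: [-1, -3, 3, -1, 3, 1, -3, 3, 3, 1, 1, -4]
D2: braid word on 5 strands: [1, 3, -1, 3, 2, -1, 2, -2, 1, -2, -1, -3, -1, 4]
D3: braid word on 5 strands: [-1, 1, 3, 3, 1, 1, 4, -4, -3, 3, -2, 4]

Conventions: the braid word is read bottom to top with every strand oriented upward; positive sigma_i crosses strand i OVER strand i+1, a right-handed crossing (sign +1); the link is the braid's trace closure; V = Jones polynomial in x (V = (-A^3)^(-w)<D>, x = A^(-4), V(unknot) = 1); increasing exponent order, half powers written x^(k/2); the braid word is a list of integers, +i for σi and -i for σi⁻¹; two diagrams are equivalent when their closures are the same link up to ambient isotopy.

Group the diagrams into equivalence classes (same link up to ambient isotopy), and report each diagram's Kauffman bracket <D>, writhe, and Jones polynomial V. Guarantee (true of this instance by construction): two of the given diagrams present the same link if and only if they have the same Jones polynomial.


grouping into links: {D1} | {D2} | {D3}
V(D1) = 1 + x + x^2 + x^3  (w +2, c 12, <D> = A^-6 + A^-2 + A^2 + A^6)
D2 (bracket 1 + A^4 + A^8 + A^12; 14 crossings at w = 0): V = x^-3 + x^-2 + x^-1 + 1
D3 (bracket A^-8 + 2 + A^8; 12 crossings at w = +4): V = x + 2x^3 + x^5
why: 3 classes among 3 diagrams; unequal V(x) rules out equality


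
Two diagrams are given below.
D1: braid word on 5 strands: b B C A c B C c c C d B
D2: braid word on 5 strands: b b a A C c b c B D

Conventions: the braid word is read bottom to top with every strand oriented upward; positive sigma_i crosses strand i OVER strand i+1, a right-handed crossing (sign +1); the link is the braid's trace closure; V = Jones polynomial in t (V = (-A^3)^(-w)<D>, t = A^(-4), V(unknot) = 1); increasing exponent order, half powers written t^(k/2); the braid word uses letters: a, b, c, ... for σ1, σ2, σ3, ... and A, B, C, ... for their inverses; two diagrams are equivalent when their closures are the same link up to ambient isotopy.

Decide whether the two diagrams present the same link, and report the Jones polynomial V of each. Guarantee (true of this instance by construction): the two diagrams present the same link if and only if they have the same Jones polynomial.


same link: no
V(D1) = t^-3 + t^-2 + t^-1 + 1  [12 crossings, <D> = A^-6 + A^-2 + A^2 + A^6, w = -2]
D2 (bracket A^-6 + A^-2 + A^2 + A^6; 10 crossings at w = +2): V = 1 + t + t^2 + t^3
note: comparing 2 Jones polynomials yields 2 groups


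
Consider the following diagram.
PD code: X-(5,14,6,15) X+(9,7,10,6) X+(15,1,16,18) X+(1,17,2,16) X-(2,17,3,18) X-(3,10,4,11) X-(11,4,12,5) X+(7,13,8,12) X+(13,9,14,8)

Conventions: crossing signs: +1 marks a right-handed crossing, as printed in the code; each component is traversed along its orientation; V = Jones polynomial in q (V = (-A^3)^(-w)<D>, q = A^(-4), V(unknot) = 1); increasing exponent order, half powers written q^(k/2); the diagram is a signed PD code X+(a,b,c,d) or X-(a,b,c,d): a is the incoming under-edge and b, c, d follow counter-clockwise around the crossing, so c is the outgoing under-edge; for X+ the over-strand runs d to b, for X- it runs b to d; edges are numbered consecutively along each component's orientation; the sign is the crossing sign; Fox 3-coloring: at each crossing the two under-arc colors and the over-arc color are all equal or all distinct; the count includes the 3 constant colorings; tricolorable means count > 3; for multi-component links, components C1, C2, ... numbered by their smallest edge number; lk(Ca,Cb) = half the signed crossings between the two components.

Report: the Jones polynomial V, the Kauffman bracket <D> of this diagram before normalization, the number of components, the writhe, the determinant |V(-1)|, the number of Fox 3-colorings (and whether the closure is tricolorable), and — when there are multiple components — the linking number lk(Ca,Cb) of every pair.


V = -q^-3 + 2q^-2 - 2q^-1 + 3 - 2q + 2q^2 - q^3
<D> = A^-9 - 2A^-5 + 2A^-1 - 3A^3 + 2A^7 - 2A^11 + A^15 (w = +1)
1 component over 9 crossings, w = +1
3 Fox colorings among 3^9, |V(-1)| = 13: not tricolorable
why: |V(-1)| = 13: so not tricolorable, since 3 does not divide 13


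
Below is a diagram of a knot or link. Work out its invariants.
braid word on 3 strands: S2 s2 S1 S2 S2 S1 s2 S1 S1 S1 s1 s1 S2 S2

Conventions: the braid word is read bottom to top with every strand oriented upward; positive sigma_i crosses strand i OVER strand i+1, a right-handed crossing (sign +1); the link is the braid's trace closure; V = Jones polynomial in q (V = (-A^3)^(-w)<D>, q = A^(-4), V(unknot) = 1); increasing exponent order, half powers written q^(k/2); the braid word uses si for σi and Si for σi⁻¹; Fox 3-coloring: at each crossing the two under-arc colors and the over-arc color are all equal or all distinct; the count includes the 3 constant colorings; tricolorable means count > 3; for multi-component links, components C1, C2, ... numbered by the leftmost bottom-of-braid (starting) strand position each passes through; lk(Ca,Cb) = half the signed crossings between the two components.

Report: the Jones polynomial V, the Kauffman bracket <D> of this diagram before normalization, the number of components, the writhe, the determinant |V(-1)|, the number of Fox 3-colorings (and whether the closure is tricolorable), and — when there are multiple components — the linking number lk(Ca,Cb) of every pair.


Jones polynomial: V(q) = -q^-7 + q^-6 - q^-5 + q^-4 + q^-2
<D> = A^-10 + A^-2 - A^2 + A^6 - A^10; writhe -6
components 1, writhe -6 (14 crossings)
3-colorings: 3 of 3^14, det 5 — not tricolorable
note: det 5 = |V(-1)|; not divisible by 3, so not tricolorable


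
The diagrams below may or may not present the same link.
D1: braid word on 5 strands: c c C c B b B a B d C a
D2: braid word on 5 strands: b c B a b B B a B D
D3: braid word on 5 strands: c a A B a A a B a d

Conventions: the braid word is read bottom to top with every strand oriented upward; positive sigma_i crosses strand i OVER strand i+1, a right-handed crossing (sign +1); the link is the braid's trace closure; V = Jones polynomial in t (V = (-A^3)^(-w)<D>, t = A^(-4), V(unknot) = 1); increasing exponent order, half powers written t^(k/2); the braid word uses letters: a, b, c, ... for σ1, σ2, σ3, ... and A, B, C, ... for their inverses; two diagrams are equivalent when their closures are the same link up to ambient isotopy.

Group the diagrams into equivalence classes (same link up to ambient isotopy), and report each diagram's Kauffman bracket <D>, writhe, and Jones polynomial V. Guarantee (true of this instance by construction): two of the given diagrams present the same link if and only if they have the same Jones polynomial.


equivalence classes: {D1, D2, D3}
D1 (bracket A^-2 - A^2 + A^6 - A^10 + A^14; 12 crossings at w = +2): V = t^-2 - t^-1 + 1 - t + t^2
V(D2) = t^-2 - t^-1 + 1 - t + t^2  [10 crossings, <D> = A^-8 - A^-4 + 1 - A^4 + A^8, w = 0]
V(D3) = t^-2 - t^-1 + 1 - t + t^2  [10 crossings, <D> = A^-2 - A^2 + A^6 - A^10 + A^14, w = +2]
key observation: one V(t) for all 3 diagrams — one class (guaranteed)


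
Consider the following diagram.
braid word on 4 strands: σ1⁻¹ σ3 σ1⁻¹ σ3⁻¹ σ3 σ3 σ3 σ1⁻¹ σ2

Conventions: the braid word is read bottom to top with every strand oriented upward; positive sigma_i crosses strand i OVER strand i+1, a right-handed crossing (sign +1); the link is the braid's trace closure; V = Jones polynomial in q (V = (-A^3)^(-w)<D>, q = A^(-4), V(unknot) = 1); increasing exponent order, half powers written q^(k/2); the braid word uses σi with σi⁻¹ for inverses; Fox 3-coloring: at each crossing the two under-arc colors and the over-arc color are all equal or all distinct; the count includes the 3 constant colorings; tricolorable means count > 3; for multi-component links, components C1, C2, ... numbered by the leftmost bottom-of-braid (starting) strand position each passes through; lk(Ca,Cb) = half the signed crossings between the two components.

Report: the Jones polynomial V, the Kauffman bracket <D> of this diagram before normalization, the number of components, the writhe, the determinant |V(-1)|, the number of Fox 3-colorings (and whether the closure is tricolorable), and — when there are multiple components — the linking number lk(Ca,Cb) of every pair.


V(q) = -q^-3 + q^-2 - q^-1 + 3 - q + q^2 - q^3
bracket: A^-9 - A^-5 + A^-1 - 3A^3 + A^7 - A^11 + A^15, w = +1
1 component, writhe +1, over 9 crossings
det 9, colorings 27 of 3^9 — tricolorable
observation: w = +1 (over 9 crossings) is diagram-only; (-A^3)^(-1) removes it from V


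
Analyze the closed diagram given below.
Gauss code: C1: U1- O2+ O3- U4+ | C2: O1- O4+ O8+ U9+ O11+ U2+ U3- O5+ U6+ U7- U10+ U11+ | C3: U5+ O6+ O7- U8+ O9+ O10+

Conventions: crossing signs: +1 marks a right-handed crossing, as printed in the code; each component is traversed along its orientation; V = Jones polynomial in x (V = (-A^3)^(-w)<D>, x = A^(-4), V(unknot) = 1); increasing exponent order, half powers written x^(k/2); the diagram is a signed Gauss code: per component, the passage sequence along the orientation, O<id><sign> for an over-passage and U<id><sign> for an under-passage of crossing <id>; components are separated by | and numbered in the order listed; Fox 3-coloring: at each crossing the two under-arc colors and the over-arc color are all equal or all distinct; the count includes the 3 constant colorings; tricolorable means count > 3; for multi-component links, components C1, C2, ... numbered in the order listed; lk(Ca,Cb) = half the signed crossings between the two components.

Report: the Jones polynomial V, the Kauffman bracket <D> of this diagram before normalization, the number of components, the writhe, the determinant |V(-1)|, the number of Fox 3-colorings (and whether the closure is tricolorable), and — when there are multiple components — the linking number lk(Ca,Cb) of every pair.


Jones polynomial: V(x) = x + x^2 + x^3 + x^6
<D> = -A^-9 - A^3 - A^7 - A^11; writhe +5
components 3, writhe +5 (11 crossings)
linking number lk(C1,C2) = 0
lk(C1,C3): 0
lk(C2,C3) = +2
3-colorings: 9 of 3^11, det 0 — tricolorable
note: det 0 = |V(-1)|; divisible by 3, so tricolorable


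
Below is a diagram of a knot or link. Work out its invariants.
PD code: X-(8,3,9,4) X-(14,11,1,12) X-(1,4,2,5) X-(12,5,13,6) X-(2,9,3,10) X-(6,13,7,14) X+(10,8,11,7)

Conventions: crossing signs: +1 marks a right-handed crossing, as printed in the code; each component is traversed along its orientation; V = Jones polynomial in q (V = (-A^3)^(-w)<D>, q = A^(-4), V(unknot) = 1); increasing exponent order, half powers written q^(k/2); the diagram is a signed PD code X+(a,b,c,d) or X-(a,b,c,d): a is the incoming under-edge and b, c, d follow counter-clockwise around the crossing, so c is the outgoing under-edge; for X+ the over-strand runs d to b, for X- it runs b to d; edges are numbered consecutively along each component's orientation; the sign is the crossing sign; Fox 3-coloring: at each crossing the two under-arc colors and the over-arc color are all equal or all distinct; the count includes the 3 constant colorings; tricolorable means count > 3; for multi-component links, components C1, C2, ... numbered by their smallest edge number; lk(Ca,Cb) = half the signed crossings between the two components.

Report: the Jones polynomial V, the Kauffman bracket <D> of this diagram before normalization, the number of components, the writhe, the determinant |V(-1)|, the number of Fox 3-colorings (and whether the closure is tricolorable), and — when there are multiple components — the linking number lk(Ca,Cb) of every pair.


Jones polynomial: V(q) = -q^-6 + q^-5 - q^-4 + 2q^-3 - q^-2 + q^-1
<D> = -A^-11 + A^-7 - 2A^-3 + A - A^5 + A^9; writhe -5
components 1, writhe -5 (7 crossings)
3-colorings: 3 of 3^7, det 7 — not tricolorable
note: det 7 = |V(-1)|; not divisible by 3, so not tricolorable
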